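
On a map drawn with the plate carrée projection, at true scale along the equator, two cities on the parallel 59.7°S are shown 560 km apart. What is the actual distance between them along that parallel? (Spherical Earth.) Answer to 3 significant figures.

In the plate carrée (x = Rλ, y = Rφ), meridians are true-scale (h = 1) and parallels are stretched by k = sec φ.
Along the parallel at 59.7°, map distances are exaggerated by k = sec 59.7° = 1.982.
True distance = 560 / 1.982 = 560 × cos 59.7° ≈ 283 km.

283 km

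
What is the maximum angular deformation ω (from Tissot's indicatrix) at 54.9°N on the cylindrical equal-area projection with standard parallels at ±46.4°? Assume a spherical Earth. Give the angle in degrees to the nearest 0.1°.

A cylindrical equal-area projection with standard parallel φ₀ has meridian scale h = cos φ / cos φ₀ and parallel scale k = cos φ₀ / cos φ (so areas are preserved, h·k = 1).
At 54.9°: h = 0.8338, k = 1.199; principal scales a = 1.199, b = 0.8338.
sin(ω/2) = (a − b)/(a + b) = 0.3655/2.033 = 0.1798, so ω = 2 arcsin(0.1798) ≈ 20.7°.

20.7°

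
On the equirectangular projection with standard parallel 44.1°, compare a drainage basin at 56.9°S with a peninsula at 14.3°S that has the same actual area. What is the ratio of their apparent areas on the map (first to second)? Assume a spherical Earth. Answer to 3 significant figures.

1.77

The equidistant cylindrical projection with φ₀ = 44.1° has h = 1 (meridians true) and k = cos φ₀ / cos φ along parallels.
Areal scale at 56.9°: h·k = 1.000 × 1.315 = 1.315.
Areal scale at 14.3°: h·k = 1.000 × 0.7411 = 0.7411.
Ratio = 1.315/0.7411 ≈ 1.77.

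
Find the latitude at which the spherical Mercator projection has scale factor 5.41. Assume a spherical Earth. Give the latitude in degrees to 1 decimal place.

79.3°

Mercator scale is k = sec φ = 1/cos φ.
1/cos φ = 5.41  ⇒  cos φ = 0.1848  ⇒  φ = arccos(0.1848) ≈ 79.3°.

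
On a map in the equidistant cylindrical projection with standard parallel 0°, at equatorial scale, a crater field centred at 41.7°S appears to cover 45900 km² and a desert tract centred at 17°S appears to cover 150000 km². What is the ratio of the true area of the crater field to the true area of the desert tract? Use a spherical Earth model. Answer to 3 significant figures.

On the plate carrée, areal scale = h·k = 1 × sec φ, so true area = apparent × cos φ.
True area of crater field: 45900 × cos(41.7°) = 45900 × 0.7466 = 34270 km².
True area of desert tract: 150000 × cos(17°) = 150000 × 0.9563 = 143400 km².
Ratio = 34270 / 143400 ≈ 0.239.

0.239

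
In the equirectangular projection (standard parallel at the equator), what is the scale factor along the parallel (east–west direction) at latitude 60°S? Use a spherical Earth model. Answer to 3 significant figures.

In the plate carrée (x = Rλ, y = Rφ), meridians are true-scale (h = 1) and parallels are stretched by k = sec φ.
k = 1/cos 60° = 1/0.5000 = 2.000.

2.00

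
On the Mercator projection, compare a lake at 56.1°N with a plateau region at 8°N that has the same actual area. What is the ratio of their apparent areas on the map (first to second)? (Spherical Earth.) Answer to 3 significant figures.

3.15

Mercator areal scale is sec²φ.
At 56.1°: sec²(56.1°) = 1/0.5577² = 3.215.
At 8°: sec²(8°) = 1/0.9903² = 1.020.
Ratio = 3.215/1.020 = cos²(8°)/cos²(56.1°) ≈ 3.15.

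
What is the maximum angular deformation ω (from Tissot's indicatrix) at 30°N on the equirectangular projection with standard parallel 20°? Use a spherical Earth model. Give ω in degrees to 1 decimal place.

4.7°

The equidistant cylindrical projection with φ₀ = 20° has h = 1 (meridians true) and k = cos φ₀ / cos φ along parallels.
At 30°: h = 1.000, k = 1.085; principal scales a = 1.085, b = 1.000.
sin(ω/2) = (a − b)/(a + b) = 0.08506/2.085 = 0.04080, so ω = 2 arcsin(0.04080) ≈ 4.7°.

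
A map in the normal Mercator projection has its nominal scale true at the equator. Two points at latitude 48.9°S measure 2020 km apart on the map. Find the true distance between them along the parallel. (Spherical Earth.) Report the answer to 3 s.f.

1330 km

The Mercator projection is conformal; its linear scale factor is the same in every direction and equals sec φ = 1/cos φ.
Along the parallel at 48.9°, map distances are exaggerated by k = sec 48.9° = 1.521.
True distance = 2020 / 1.521 = 2020 × cos 48.9° ≈ 1330 km.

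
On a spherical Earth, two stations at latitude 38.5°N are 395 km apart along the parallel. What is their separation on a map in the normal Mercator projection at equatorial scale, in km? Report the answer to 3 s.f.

For Mercator, h = k = sec φ (a conformal cylindrical projection has a single point scale, 1/cos φ).
Along the parallel, k = sec 38.5° = 1/0.7826 = 1.278.
Map distance = 395 × 1.278 ≈ 505 km.

505 km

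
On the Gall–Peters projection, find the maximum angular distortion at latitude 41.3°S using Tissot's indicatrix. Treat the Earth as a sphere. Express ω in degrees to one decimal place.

The Gall–Peters projection is cylindrical equal-area with φ₀ = 45°. For cylindrical equal-area with standard parallel φ₀, h = cos φ / cos φ₀ and k = cos φ₀ / cos φ, so h·k = 1.
At 41.3°: h = 1.062, k = 0.9412; principal scales a = 1.062, b = 0.9412.
sin(ω/2) = (a − b)/(a + b) = 0.1212/2.004 = 0.06050, so ω = 2 arcsin(0.06050) ≈ 6.9°.

6.9°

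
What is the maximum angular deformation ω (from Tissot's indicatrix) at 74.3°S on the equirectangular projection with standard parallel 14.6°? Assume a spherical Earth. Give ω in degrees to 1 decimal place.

68.5°

In the equirectangular projection with standard parallel φ₀ = 14.6° (x = Rλ cos φ₀, y = Rφ), meridians are true-scale (h = 1) and the parallel scale is k = cos φ₀ / cos φ.
At 74.3°: h = 1.000, k = 3.576; principal scales a = 3.576, b = 1.000.
sin(ω/2) = (a − b)/(a + b) = 2.576/4.576 = 0.5630, so ω = 2 arcsin(0.5630) ≈ 68.5°.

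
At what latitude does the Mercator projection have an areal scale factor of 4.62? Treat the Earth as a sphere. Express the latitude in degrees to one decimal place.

Mercator areal scale is sec²φ.
sec²φ = 4.62  ⇒  cos²φ = 0.2165  ⇒  cos φ = 0.4652.
φ = arccos(0.4652) ≈ 62.3°.

62.3°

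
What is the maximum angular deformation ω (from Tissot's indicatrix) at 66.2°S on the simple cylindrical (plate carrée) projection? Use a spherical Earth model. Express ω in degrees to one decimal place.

50.3°

Plate carrée maps x = Rλ, y = Rφ. The meridian scale is h = 1 and the parallel scale is k = 1/cos φ = sec φ.
At 66.2°: h = 1.000, k = 2.478; principal scales a = 2.478, b = 1.000.
sin(ω/2) = (a − b)/(a + b) = 1.478/3.478 = 0.4250, so ω = 2 arcsin(0.4250) ≈ 50.3°.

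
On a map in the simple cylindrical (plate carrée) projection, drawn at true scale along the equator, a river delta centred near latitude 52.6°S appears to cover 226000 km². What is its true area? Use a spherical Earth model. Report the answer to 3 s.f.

For the equirectangular projection with φ₀ = 0 (plate carrée), h = 1 along meridians and k = sec φ along parallels.
Areal scale = h·k = 1 × sec φ; at 52.6°, h = 1.000, k = 1.646, so h·k = 1.646.
True area = apparent / (areal scale) = 226000 / 1.646 ≈ 137000 km².

137000 km²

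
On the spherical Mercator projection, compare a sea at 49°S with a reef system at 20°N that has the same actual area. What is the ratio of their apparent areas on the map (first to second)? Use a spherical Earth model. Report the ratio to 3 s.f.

2.05

Mercator areal scale is sec²φ.
At 49°: sec²(49°) = 1/0.6561² = 2.323.
At 20°: sec²(20°) = 1/0.9397² = 1.132.
Ratio = 2.323/1.132 = cos²(20°)/cos²(49°) ≈ 2.05.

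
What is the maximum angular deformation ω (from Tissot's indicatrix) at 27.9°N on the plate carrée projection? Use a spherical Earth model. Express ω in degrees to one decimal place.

7.1°

In the plate carrée (x = Rλ, y = Rφ), meridians are true-scale (h = 1) and parallels are stretched by k = sec φ.
At 27.9°: h = 1.000, k = 1.132; principal scales a = 1.132, b = 1.000.
sin(ω/2) = (a − b)/(a + b) = 0.1315/2.132 = 0.06170, so ω = 2 arcsin(0.06170) ≈ 7.1°.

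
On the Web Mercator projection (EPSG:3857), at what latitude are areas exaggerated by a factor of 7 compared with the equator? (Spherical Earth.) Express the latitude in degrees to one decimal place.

67.8°

Mercator areal scale is sec²φ.
sec²φ = 7  ⇒  cos²φ = 0.1429  ⇒  cos φ = 0.3780.
φ = arccos(0.3780) ≈ 67.8°.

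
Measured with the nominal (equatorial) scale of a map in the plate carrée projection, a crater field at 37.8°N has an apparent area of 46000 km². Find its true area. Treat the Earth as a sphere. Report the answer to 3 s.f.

36300 km²

Plate carrée maps x = Rλ, y = Rφ. The meridian scale is h = 1 and the parallel scale is k = 1/cos φ = sec φ.
Areal scale = h·k = 1 × sec φ; at 37.8°, h = 1.000, k = 1.266, so h·k = 1.266.
True area = apparent / (areal scale) = 46000 / 1.266 ≈ 36300 km².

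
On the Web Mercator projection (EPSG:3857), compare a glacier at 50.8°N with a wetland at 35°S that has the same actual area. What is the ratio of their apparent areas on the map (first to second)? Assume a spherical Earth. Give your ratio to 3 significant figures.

1.68

Mercator areal scale is sec²φ.
At 50.8°: sec²(50.8°) = 1/0.6320² = 2.503.
At 35°: sec²(35°) = 1/0.8192² = 1.490.
Ratio = 2.503/1.490 = cos²(35°)/cos²(50.8°) ≈ 1.68.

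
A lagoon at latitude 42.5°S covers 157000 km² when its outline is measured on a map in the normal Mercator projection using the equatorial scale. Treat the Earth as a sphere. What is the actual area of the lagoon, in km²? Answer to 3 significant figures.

For Mercator, h = k = sec φ (a conformal cylindrical projection has a single point scale, 1/cos φ).
Areal scale = k² = sec²φ = 1/cos²(42.5°) = 1/0.7373² = 1.840.
True area = apparent / (areal scale) = 157000 / 1.840 ≈ 85300 km².

85300 km²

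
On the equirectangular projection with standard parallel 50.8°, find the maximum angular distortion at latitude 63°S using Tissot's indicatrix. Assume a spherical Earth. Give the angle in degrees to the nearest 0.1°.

18.9°

In the equirectangular projection with standard parallel φ₀ = 50.8° (x = Rλ cos φ₀, y = Rφ), meridians are true-scale (h = 1) and the parallel scale is k = cos φ₀ / cos φ.
At 63°: h = 1.000, k = 1.392; principal scales a = 1.392, b = 1.000.
sin(ω/2) = (a − b)/(a + b) = 0.3922/2.392 = 0.1639, so ω = 2 arcsin(0.1639) ≈ 18.9°.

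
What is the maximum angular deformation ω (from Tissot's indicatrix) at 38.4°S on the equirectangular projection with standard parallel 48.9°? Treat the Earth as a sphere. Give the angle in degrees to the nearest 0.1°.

10.1°

The equidistant cylindrical projection with φ₀ = 48.9° has h = 1 (meridians true) and k = cos φ₀ / cos φ along parallels.
At 38.4°: h = 1.000, k = 0.8388; principal scales a = 1.000, b = 0.8388.
sin(ω/2) = (a − b)/(a + b) = 0.1612/1.839 = 0.08766, so ω = 2 arcsin(0.08766) ≈ 10.1°.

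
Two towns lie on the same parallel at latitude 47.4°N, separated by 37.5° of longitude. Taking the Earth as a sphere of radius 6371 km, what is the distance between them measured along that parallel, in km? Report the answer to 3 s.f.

2820 km

Arc length along a parallel = R cos φ · Δλ (with Δλ in radians).
= 6371 × cos 47.4° × (37.5° × π/180) = 6371 × 0.6769 × 0.6545 ≈ 2820 km.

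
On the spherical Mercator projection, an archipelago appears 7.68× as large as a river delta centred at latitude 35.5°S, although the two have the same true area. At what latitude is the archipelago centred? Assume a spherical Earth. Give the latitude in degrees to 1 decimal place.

72.9°

Mercator areal scale is sec²φ, so apparent-area ratio = sec²φ₁ / sec²φ₂ = cos²φ₂ / cos²φ₁.
cos²φ₂ / cos²φ₁ = 7.68  ⇒  cos φ₁ = cos 35.5° / √7.68 = 0.8141/2.771 = 0.2938.
φ₁ = arccos(0.2938) ≈ 72.9°.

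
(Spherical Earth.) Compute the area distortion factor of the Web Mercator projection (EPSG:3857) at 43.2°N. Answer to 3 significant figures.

The Mercator projection is conformal; its linear scale factor is the same in every direction and equals sec φ = 1/cos φ.
Areal scale = k² = sec²φ = 1/cos²(43.2°) = 1/0.7290² = 1.882.

1.88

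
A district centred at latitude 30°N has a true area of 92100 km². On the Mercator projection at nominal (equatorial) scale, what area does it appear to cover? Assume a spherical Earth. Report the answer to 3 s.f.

The Mercator projection is conformal; its linear scale factor is the same in every direction and equals sec φ = 1/cos φ.
Areal scale = k² = sec²φ = 1/cos²(30°) = 1/0.8660² = 1.333.
Apparent area = 92100 × 1.333 ≈ 123000 km².

123000 km²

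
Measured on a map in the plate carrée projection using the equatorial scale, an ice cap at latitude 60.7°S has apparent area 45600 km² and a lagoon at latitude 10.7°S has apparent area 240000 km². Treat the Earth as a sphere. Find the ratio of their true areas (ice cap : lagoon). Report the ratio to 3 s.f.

0.0946

On the plate carrée, areal scale = h·k = 1 × sec φ, so true area = apparent × cos φ.
True area of ice cap: 45600 × cos(60.7°) = 45600 × 0.4894 = 22320 km².
True area of lagoon: 240000 × cos(10.7°) = 240000 × 0.9826 = 235800 km².
Ratio = 22320 / 235800 ≈ 0.0946.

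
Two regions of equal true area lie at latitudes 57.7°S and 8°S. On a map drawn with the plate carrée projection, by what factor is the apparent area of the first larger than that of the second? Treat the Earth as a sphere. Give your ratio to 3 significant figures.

For the equirectangular projection with φ₀ = 0 (plate carrée), h = 1 along meridians and k = sec φ along parallels.
Areal scale at 57.7°: h·k = 1.000 × 1.871 = 1.871.
Areal scale at 8°: h·k = 1.000 × 1.010 = 1.010.
Ratio = 1.871/1.010 ≈ 1.85.

1.85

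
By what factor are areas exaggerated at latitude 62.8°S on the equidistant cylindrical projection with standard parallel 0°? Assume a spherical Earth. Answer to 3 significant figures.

In the plate carrée (x = Rλ, y = Rφ), meridians are true-scale (h = 1) and parallels are stretched by k = sec φ.
Areal scale = h·k = 1 × sec φ; at 62.8°, h = 1.000, k = 2.188, so h·k = 2.188.

2.19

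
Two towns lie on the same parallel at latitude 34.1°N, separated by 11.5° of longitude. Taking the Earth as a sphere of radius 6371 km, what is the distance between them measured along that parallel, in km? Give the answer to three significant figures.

1060 km

Arc length along a parallel = R cos φ · Δλ (with Δλ in radians).
= 6371 × cos 34.1° × (11.5° × π/180) = 6371 × 0.8281 × 0.2007 ≈ 1060 km.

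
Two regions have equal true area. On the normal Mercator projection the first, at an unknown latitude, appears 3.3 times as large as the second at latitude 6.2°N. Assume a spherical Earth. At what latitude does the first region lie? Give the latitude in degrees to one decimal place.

Mercator areal scale is sec²φ, so apparent-area ratio = sec²φ₁ / sec²φ₂ = cos²φ₂ / cos²φ₁.
cos²φ₂ / cos²φ₁ = 3.3  ⇒  cos φ₁ = cos 6.2° / √3.3 = 0.9942/1.817 = 0.5473.
φ₁ = arccos(0.5473) ≈ 56.8°.

56.8°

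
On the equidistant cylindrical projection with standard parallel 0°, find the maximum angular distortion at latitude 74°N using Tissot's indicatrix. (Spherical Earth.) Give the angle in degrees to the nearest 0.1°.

Plate carrée maps x = Rλ, y = Rφ. The meridian scale is h = 1 and the parallel scale is k = 1/cos φ = sec φ.
At 74°: h = 1.000, k = 3.628; principal scales a = 3.628, b = 1.000.
sin(ω/2) = (a − b)/(a + b) = 2.628/4.628 = 0.5678, so ω = 2 arcsin(0.5678) ≈ 69.2°.

69.2°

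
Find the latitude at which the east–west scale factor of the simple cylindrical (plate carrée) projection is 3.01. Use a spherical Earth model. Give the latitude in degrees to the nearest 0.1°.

Plate carrée: h = 1, k = sec φ along parallels.
sec φ = 3.01  ⇒  cos φ = 0.3322  ⇒  φ ≈ 70.6°.

70.6°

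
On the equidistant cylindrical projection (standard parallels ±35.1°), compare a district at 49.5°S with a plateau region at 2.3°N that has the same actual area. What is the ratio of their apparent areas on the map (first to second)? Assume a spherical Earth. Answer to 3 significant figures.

1.54

With standard parallel φ₀ = 35.1°, the equirectangular projection gives x = Rλ cos φ₀, y = Rφ, so h = 1 and k = cos 35.1° / cos φ.
Areal scale at 49.5°: h·k = 1.000 × 1.260 = 1.260.
Areal scale at 2.3°: h·k = 1.000 × 0.8188 = 0.8188.
Ratio = 1.260/0.8188 ≈ 1.54.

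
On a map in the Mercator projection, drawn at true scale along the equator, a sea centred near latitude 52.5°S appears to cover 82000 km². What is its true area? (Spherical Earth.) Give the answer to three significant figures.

30400 km²

The Mercator projection is conformal; its linear scale factor is the same in every direction and equals sec φ = 1/cos φ.
Areal scale = k² = sec²φ = 1/cos²(52.5°) = 1/0.6088² = 2.698.
True area = apparent / (areal scale) = 82000 / 2.698 ≈ 30400 km².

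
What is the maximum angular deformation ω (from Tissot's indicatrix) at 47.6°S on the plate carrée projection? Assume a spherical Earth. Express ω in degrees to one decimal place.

In the plate carrée (x = Rλ, y = Rφ), meridians are true-scale (h = 1) and parallels are stretched by k = sec φ.
At 47.6°: h = 1.000, k = 1.483; principal scales a = 1.483, b = 1.000.
sin(ω/2) = (a − b)/(a + b) = 0.4830/2.483 = 0.1945, so ω = 2 arcsin(0.1945) ≈ 22.4°.

22.4°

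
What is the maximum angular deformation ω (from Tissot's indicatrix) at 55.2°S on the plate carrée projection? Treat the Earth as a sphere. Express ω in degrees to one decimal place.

For the equirectangular projection with φ₀ = 0 (plate carrée), h = 1 along meridians and k = sec φ along parallels.
At 55.2°: h = 1.000, k = 1.752; principal scales a = 1.752, b = 1.000.
sin(ω/2) = (a − b)/(a + b) = 0.7522/2.752 = 0.2733, so ω = 2 arcsin(0.2733) ≈ 31.7°.

31.7°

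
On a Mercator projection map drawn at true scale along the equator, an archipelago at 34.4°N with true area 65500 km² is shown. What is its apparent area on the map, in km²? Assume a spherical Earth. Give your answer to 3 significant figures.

For Mercator, h = k = sec φ (a conformal cylindrical projection has a single point scale, 1/cos φ).
Areal scale = k² = sec²φ = 1/cos²(34.4°) = 1/0.8251² = 1.469.
Apparent area = 65500 × 1.469 ≈ 96200 km².

96200 km²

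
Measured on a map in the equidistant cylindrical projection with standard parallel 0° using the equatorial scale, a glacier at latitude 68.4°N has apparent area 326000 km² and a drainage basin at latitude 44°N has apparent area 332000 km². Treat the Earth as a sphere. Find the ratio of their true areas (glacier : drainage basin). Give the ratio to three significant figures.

On the plate carrée, areal scale = h·k = 1 × sec φ, so true area = apparent × cos φ.
True area of glacier: 326000 × cos(68.4°) = 326000 × 0.3681 = 120000 km².
True area of drainage basin: 332000 × cos(44°) = 332000 × 0.7193 = 238800 km².
Ratio = 120000 / 238800 ≈ 0.503.

0.503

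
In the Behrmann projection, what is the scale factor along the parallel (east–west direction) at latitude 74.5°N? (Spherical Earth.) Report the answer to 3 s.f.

The Behrmann projection is cylindrical equal-area with φ₀ = 30°. Cylindrical equal-area (φ₀ = 30°): h = cos φ / cos 30° along meridians, k = cos 30° / cos φ along parallels; h·k = 1.
k = cos 30° / cos 74.5° = 0.8660/0.2672 = 3.241.

3.24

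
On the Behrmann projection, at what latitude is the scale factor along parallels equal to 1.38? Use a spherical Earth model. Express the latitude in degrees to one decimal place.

51.1°

Behrmann is a cylindrical equal-area projection with standard parallels at ±30°. For cylindrical equal-area with standard parallel φ₀, h = cos φ / cos φ₀ and k = cos φ₀ / cos φ, so h·k = 1.
k = cos φ₀ / cos φ = 1.38  ⇒  cos φ = cos 30° / 1.38 = 0.6276.
φ = arccos(0.6276) ≈ 51.1°.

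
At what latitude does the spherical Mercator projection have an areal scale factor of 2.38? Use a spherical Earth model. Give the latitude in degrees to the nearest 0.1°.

Mercator areal scale is sec²φ.
sec²φ = 2.38  ⇒  cos²φ = 0.4202  ⇒  cos φ = 0.6482.
φ = arccos(0.6482) ≈ 49.6°.

49.6°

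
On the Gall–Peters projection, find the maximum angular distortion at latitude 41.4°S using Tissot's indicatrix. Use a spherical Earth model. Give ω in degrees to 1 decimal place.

6.8°

The Gall–Peters projection is cylindrical equal-area with φ₀ = 45°. For cylindrical equal-area with standard parallel φ₀, h = cos φ / cos φ₀ and k = cos φ₀ / cos φ, so h·k = 1.
At 41.4°: h = 1.061, k = 0.9427; principal scales a = 1.061, b = 0.9427.
sin(ω/2) = (a − b)/(a + b) = 0.1181/2.003 = 0.05897, so ω = 2 arcsin(0.05897) ≈ 6.8°.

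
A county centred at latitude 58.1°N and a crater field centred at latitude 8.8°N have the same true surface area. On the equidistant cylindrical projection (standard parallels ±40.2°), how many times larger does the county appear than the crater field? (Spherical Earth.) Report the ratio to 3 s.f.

1.87

The equidistant cylindrical projection with φ₀ = 40.2° has h = 1 (meridians true) and k = cos φ₀ / cos φ along parallels.
Areal scale at 58.1°: h·k = 1.000 × 1.445 = 1.445.
Areal scale at 8.8°: h·k = 1.000 × 0.7729 = 0.7729.
Ratio = 1.445/0.7729 ≈ 1.87.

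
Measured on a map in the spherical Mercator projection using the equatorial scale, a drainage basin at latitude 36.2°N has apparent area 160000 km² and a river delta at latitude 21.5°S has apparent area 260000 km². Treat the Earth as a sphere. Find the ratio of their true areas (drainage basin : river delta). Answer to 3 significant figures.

On Mercator the areal scale is sec²φ, so true area = apparent × cos²φ.
True area of drainage basin: 160000 × cos²(36.2°) = 160000 × 0.6512 = 104200 km².
True area of river delta: 260000 × cos²(21.5°) = 260000 × 0.8657 = 225100 km².
Ratio = 104200 / 225100 ≈ 0.463.

0.463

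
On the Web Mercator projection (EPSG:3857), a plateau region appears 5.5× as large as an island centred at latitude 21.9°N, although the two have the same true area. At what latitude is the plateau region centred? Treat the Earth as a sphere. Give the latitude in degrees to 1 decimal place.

66.7°

On Mercator, (apparent₁)/(apparent₂) = sec²φ₁ / sec²φ₂ when true areas are equal.
cos²φ₂ / cos²φ₁ = 5.5  ⇒  cos φ₁ = cos 21.9° / √5.5 = 0.9278/2.345 = 0.3956.
φ₁ = arccos(0.3956) ≈ 66.7°.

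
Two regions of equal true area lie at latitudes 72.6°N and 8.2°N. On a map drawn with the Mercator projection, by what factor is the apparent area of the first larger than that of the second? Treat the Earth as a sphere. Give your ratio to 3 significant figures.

Mercator is conformal with k = sec φ, so areal scale = k² = sec²φ.
At 72.6°: sec²(72.6°) = 1/0.2990² = 11.18.
At 8.2°: sec²(8.2°) = 1/0.9898² = 1.021.
Ratio = 11.18/1.021 = cos²(8.2°)/cos²(72.6°) ≈ 11.0.

11.0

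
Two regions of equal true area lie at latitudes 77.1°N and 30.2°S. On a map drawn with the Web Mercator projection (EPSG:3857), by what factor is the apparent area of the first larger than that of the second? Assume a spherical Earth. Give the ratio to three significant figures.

Mercator is conformal with k = sec φ, so areal scale = k² = sec²φ.
At 77.1°: sec²(77.1°) = 1/0.2233² = 20.06.
At 30.2°: sec²(30.2°) = 1/0.8643² = 1.339.
Ratio = 20.06/1.339 = cos²(30.2°)/cos²(77.1°) ≈ 15.0.

15.0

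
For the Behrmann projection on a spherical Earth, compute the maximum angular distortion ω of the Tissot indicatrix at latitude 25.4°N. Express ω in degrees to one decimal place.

The Behrmann projection is cylindrical equal-area with φ₀ = 30°. Cylindrical equal-area (φ₀ = 30°): h = cos φ / cos 30° along meridians, k = cos 30° / cos φ along parallels; h·k = 1.
At 25.4°: h = 1.043, k = 0.9587; principal scales a = 1.043, b = 0.9587.
sin(ω/2) = (a − b)/(a + b) = 0.08438/2.002 = 0.04215, so ω = 2 arcsin(0.04215) ≈ 4.8°.

4.8°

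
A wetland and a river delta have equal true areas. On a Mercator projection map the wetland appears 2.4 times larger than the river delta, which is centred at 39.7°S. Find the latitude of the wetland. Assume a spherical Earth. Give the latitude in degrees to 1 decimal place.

Mercator areal scale is sec²φ, so apparent-area ratio = sec²φ₁ / sec²φ₂ = cos²φ₂ / cos²φ₁.
cos²φ₂ / cos²φ₁ = 2.4  ⇒  cos φ₁ = cos 39.7° / √2.4 = 0.7694/1.549 = 0.4966.
φ₁ = arccos(0.4966) ≈ 60.2°.

60.2°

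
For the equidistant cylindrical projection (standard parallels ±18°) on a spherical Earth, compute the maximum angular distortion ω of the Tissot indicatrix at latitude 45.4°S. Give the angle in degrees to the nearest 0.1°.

The equidistant cylindrical projection with φ₀ = 18° has h = 1 (meridians true) and k = cos φ₀ / cos φ along parallels.
At 45.4°: h = 1.000, k = 1.354; principal scales a = 1.354, b = 1.000.
sin(ω/2) = (a − b)/(a + b) = 0.3545/2.354 = 0.1506, so ω = 2 arcsin(0.1506) ≈ 17.3°.

17.3°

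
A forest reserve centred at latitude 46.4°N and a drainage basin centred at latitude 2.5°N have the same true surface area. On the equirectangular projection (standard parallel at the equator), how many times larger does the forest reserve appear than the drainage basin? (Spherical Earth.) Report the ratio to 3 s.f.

Plate carrée maps x = Rλ, y = Rφ. The meridian scale is h = 1 and the parallel scale is k = 1/cos φ = sec φ.
Areal scale at 46.4°: h·k = 1.000 × 1.450 = 1.450.
Areal scale at 2.5°: h·k = 1.000 × 1.001 = 1.001.
Ratio = 1.450/1.001 ≈ 1.45.

1.45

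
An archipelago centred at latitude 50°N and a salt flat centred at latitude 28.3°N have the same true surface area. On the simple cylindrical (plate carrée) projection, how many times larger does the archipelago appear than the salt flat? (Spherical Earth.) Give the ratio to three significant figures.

In the plate carrée (x = Rλ, y = Rφ), meridians are true-scale (h = 1) and parallels are stretched by k = sec φ.
Areal scale at 50°: h·k = 1.000 × 1.556 = 1.556.
Areal scale at 28.3°: h·k = 1.000 × 1.136 = 1.136.
Ratio = 1.556/1.136 ≈ 1.37.

1.37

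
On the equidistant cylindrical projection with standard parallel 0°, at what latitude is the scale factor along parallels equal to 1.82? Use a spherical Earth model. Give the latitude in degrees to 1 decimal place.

Plate carrée: h = 1, k = sec φ along parallels.
sec φ = 1.82  ⇒  cos φ = 0.5495  ⇒  φ ≈ 56.7°.

56.7°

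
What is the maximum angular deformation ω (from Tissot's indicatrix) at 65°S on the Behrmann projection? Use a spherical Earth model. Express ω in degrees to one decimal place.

The Behrmann projection is cylindrical equal-area with φ₀ = 30°. Cylindrical equal-area (φ₀ = 30°): h = cos φ / cos 30° along meridians, k = cos 30° / cos φ along parallels; h·k = 1.
At 65°: h = 0.4880, k = 2.049; principal scales a = 2.049, b = 0.4880.
sin(ω/2) = (a − b)/(a + b) = 1.561/2.537 = 0.6153, so ω = 2 arcsin(0.6153) ≈ 76.0°.

76.0°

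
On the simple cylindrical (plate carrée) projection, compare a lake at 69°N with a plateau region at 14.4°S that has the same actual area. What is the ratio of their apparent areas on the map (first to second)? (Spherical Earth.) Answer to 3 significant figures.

2.70

Plate carrée maps x = Rλ, y = Rφ. The meridian scale is h = 1 and the parallel scale is k = 1/cos φ = sec φ.
Areal scale at 69°: h·k = 1.000 × 2.790 = 2.790.
Areal scale at 14.4°: h·k = 1.000 × 1.032 = 1.032.
Ratio = 2.790/1.032 ≈ 2.70.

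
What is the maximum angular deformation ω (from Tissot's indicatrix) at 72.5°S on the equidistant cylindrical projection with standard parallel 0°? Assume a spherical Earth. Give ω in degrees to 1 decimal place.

65.0°

Plate carrée maps x = Rλ, y = Rφ. The meridian scale is h = 1 and the parallel scale is k = 1/cos φ = sec φ.
At 72.5°: h = 1.000, k = 3.326; principal scales a = 3.326, b = 1.000.
sin(ω/2) = (a − b)/(a + b) = 2.326/4.326 = 0.5376, so ω = 2 arcsin(0.5376) ≈ 65.0°.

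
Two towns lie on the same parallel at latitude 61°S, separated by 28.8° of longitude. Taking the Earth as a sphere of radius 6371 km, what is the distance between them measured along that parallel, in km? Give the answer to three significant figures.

1550 km

Arc length along a parallel = R cos φ · Δλ (with Δλ in radians).
= 6371 × cos 61° × (28.8° × π/180) = 6371 × 0.4848 × 0.5027 ≈ 1550 km.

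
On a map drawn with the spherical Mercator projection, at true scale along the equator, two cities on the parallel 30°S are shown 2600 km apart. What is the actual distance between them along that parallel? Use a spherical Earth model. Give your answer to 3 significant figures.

The Mercator projection is conformal; its linear scale factor is the same in every direction and equals sec φ = 1/cos φ.
Along the parallel at 30°, map distances are exaggerated by k = sec 30° = 1.155.
True distance = 2600 / 1.155 = 2600 × cos 30° ≈ 2250 km.

2250 km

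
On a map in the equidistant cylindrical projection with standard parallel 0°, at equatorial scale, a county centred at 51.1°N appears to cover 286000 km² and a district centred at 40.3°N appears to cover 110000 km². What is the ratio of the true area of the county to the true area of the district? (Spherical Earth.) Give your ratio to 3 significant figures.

2.14

On the plate carrée, areal scale = h·k = 1 × sec φ, so true area = apparent × cos φ.
True area of county: 286000 × cos(51.1°) = 286000 × 0.6280 = 179600 km².
True area of district: 110000 × cos(40.3°) = 110000 × 0.7627 = 83890 km².
Ratio = 179600 / 83890 ≈ 2.14.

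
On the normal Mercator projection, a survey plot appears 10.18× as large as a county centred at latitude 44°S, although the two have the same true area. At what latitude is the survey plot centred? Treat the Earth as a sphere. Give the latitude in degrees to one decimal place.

Mercator areal scale is sec²φ, so apparent-area ratio = sec²φ₁ / sec²φ₂ = cos²φ₂ / cos²φ₁.
cos²φ₂ / cos²φ₁ = 10.18  ⇒  cos φ₁ = cos 44° / √10.18 = 0.7193/3.191 = 0.2255.
φ₁ = arccos(0.2255) ≈ 77.0°.

77.0°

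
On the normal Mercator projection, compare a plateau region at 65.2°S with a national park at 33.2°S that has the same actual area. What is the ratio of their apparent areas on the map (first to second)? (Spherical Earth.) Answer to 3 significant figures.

3.98

On Mercator, area is exaggerated by sec²φ = 1/cos²φ.
At 65.2°: sec²(65.2°) = 1/0.4195² = 5.684.
At 33.2°: sec²(33.2°) = 1/0.8368² = 1.428.
Ratio = 5.684/1.428 = cos²(33.2°)/cos²(65.2°) ≈ 3.98.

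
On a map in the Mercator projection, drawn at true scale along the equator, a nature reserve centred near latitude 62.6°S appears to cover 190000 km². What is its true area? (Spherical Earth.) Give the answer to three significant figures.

40200 km²

For Mercator, h = k = sec φ (a conformal cylindrical projection has a single point scale, 1/cos φ).
Areal scale = k² = sec²φ = 1/cos²(62.6°) = 1/0.4602² = 4.722.
True area = apparent / (areal scale) = 190000 / 4.722 ≈ 40200 km².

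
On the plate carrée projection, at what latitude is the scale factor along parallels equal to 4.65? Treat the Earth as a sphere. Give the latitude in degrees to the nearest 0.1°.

77.6°

Plate carrée: h = 1, k = sec φ along parallels.
sec φ = 4.65  ⇒  cos φ = 0.2151  ⇒  φ ≈ 77.6°.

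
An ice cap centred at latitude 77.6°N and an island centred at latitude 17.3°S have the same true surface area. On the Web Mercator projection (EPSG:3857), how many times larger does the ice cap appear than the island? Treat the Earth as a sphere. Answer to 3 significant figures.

Mercator is conformal with k = sec φ, so areal scale = k² = sec²φ.
At 77.6°: sec²(77.6°) = 1/0.2147² = 21.69.
At 17.3°: sec²(17.3°) = 1/0.9548² = 1.097.
Ratio = 21.69/1.097 = cos²(17.3°)/cos²(77.6°) ≈ 19.8.

19.8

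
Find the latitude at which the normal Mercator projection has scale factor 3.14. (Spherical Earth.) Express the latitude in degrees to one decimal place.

Mercator scale is k = sec φ = 1/cos φ.
1/cos φ = 3.14  ⇒  cos φ = 0.3185  ⇒  φ = arccos(0.3185) ≈ 71.4°.

71.4°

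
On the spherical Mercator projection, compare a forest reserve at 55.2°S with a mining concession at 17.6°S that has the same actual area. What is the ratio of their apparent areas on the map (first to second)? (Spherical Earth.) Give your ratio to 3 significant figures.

2.79

Mercator areal scale is sec²φ.
At 55.2°: sec²(55.2°) = 1/0.5707² = 3.070.
At 17.6°: sec²(17.6°) = 1/0.9532² = 1.101.
Ratio = 3.070/1.101 = cos²(17.6°)/cos²(55.2°) ≈ 2.79.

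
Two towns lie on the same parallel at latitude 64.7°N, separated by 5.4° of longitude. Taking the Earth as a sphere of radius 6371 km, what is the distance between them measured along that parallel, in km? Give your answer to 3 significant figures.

257 km

Arc length along a parallel = R cos φ · Δλ (with Δλ in radians).
= 6371 × cos 64.7° × (5.4° × π/180) = 6371 × 0.4274 × 0.09425 ≈ 257 km.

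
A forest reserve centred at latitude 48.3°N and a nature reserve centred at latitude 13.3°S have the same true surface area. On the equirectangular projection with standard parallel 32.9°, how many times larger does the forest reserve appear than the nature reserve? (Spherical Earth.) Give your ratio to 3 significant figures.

1.46

With standard parallel φ₀ = 32.9°, the equirectangular projection gives x = Rλ cos φ₀, y = Rφ, so h = 1 and k = cos 32.9° / cos φ.
Areal scale at 48.3°: h·k = 1.000 × 1.262 = 1.262.
Areal scale at 13.3°: h·k = 1.000 × 0.8628 = 0.8628.
Ratio = 1.262/0.8628 ≈ 1.46.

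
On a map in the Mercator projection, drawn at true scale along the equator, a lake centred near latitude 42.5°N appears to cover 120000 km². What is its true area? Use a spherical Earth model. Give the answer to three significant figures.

65200 km²

For Mercator, h = k = sec φ (a conformal cylindrical projection has a single point scale, 1/cos φ).
Areal scale = k² = sec²φ = 1/cos²(42.5°) = 1/0.7373² = 1.840.
True area = apparent / (areal scale) = 120000 / 1.840 ≈ 65200 km².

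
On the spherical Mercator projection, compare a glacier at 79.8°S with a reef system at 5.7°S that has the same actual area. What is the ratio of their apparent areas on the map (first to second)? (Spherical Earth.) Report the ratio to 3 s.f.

31.6

On Mercator, area is exaggerated by sec²φ = 1/cos²φ.
At 79.8°: sec²(79.8°) = 1/0.1771² = 31.89.
At 5.7°: sec²(5.7°) = 1/0.9951² = 1.010.
Ratio = 31.89/1.010 = cos²(5.7°)/cos²(79.8°) ≈ 31.6.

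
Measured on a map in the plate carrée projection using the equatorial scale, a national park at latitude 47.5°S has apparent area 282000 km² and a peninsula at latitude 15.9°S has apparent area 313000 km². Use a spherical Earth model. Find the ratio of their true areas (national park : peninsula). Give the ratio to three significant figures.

0.633

On the plate carrée, areal scale = h·k = 1 × sec φ, so true area = apparent × cos φ.
True area of national park: 282000 × cos(47.5°) = 282000 × 0.6756 = 190500 km².
True area of peninsula: 313000 × cos(15.9°) = 313000 × 0.9617 = 301000 km².
Ratio = 190500 / 301000 ≈ 0.633.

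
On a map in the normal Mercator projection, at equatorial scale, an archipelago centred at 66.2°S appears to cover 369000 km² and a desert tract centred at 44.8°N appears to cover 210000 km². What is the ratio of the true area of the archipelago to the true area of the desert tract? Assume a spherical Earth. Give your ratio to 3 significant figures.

0.568

Since Mercator area scale is 1/cos²φ, the true area equals the apparent area multiplied by cos²φ.
True area of archipelago: 369000 × cos²(66.2°) = 369000 × 0.1628 = 60090 km².
True area of desert tract: 210000 × cos²(44.8°) = 210000 × 0.5035 = 105700 km².
Ratio = 60090 / 105700 ≈ 0.568.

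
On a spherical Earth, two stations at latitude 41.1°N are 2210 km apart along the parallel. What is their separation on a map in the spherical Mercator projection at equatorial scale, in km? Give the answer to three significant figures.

Mercator is conformal, so the point scale is isotropic: h = k = sec φ = 1/cos φ.
Along the parallel, k = sec 41.1° = 1/0.7536 = 1.327.
Map distance = 2210 × 1.327 ≈ 2930 km.

2930 km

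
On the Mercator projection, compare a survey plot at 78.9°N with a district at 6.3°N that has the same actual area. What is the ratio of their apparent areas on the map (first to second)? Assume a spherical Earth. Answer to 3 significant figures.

Mercator is conformal with k = sec φ, so areal scale = k² = sec²φ.
At 78.9°: sec²(78.9°) = 1/0.1925² = 26.98.
At 6.3°: sec²(6.3°) = 1/0.9940² = 1.012.
Ratio = 26.98/1.012 = cos²(6.3°)/cos²(78.9°) ≈ 26.7.

26.7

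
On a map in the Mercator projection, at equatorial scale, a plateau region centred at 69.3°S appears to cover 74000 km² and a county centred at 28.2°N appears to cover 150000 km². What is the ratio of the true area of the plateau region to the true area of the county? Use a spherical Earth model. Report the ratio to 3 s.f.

0.0794

Mercator's areal exaggeration is sec²φ; hence true area = (apparent area) · cos²φ.
True area of plateau region: 74000 × cos²(69.3°) = 74000 × 0.1249 = 9246 km².
True area of county: 150000 × cos²(28.2°) = 150000 × 0.7767 = 116500 km².
Ratio = 9246 / 116500 ≈ 0.0794.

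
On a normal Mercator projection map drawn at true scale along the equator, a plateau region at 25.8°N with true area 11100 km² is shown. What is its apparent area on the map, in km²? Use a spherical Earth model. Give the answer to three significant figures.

13700 km²

Mercator is conformal, so the point scale is isotropic: h = k = sec φ = 1/cos φ.
Areal scale = k² = sec²φ = 1/cos²(25.8°) = 1/0.9003² = 1.234.
Apparent area = 11100 × 1.234 ≈ 13700 km².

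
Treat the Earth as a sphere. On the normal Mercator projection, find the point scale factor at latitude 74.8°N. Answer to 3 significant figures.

3.81

For Mercator, h = k = sec φ (a conformal cylindrical projection has a single point scale, 1/cos φ).
k = 1/cos 74.8° = 1/0.2622 = 3.814.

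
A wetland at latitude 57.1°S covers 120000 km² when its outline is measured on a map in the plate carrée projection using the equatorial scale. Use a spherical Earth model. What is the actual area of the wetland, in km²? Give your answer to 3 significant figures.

Plate carrée maps x = Rλ, y = Rφ. The meridian scale is h = 1 and the parallel scale is k = 1/cos φ = sec φ.
Areal scale = h·k = 1 × sec φ; at 57.1°, h = 1.000, k = 1.841, so h·k = 1.841.
True area = apparent / (areal scale) = 120000 / 1.841 ≈ 65200 km².

65200 km²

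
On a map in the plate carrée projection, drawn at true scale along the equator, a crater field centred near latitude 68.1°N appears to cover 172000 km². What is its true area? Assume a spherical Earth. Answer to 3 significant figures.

64200 km²

For the equirectangular projection with φ₀ = 0 (plate carrée), h = 1 along meridians and k = sec φ along parallels.
Areal scale = h·k = 1 × sec φ; at 68.1°, h = 1.000, k = 2.681, so h·k = 2.681.
True area = apparent / (areal scale) = 172000 / 2.681 ≈ 64200 km².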